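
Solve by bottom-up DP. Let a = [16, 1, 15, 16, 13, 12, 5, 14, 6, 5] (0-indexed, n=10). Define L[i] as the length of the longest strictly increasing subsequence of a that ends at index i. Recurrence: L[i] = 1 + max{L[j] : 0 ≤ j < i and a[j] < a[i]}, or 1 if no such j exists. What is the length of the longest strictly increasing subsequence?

   i    0    1    2    3    4    5    6    7    8    9
a[i]   16    1   15   16   13   12    5   14    6    5
L[i]    1    1    2    3    2    2    2    3    3    2

3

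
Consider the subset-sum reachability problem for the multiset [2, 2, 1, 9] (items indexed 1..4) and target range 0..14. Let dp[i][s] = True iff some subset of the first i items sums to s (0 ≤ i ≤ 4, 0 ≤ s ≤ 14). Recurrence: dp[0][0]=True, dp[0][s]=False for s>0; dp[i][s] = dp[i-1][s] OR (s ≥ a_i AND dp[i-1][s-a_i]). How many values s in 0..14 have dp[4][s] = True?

i\s   0   1   2   3   4   5   6   7   8   9  10  11  12  13  14
  0   T   F   F   F   F   F   F   F   F   F   F   F   F   F   F
  1   T   F   T   F   F   F   F   F   F   F   F   F   F   F   F
  2   T   F   T   F   T   F   F   F   F   F   F   F   F   F   F
  3   T   T   T   T   T   T   F   F   F   F   F   F   F   F   F
  4   T   T   T   T   T   T   F   F   F   T   T   T   T   T   T

12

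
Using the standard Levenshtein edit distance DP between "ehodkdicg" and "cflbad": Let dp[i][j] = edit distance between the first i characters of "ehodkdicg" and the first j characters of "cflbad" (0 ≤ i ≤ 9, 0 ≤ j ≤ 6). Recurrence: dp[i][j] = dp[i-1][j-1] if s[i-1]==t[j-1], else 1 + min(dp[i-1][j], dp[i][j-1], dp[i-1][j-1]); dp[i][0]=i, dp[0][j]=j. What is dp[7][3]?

7

   ''  c  f  l  b  a  d
''  0  1  2  3  4  5  6
 e  1  1  2  3  4  5  6
 h  2  2  2  3  4  5  6
 o  3  3  3  3  4  5  6
 d  4  4  4  4  4  5  5
 k  5  5  5  5  5  5  6
 d  6  6  6  6  6  6  5
 i  7  7  7  7  7  7  6
 c  8  7  8  8  8  8  7
 g  9  8  8  9  9  9  8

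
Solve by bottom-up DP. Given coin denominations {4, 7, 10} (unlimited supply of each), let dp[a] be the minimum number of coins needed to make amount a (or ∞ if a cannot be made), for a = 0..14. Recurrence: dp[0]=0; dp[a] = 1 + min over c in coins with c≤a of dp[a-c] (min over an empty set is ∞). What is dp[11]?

 a  0  1  2  3  4  5  6  7  8  9 10 11 12 13 14
dp  0  -  -  -  1  -  -  1  2  -  1  2  3  -  2
(- denotes ∞ / unreachable)

2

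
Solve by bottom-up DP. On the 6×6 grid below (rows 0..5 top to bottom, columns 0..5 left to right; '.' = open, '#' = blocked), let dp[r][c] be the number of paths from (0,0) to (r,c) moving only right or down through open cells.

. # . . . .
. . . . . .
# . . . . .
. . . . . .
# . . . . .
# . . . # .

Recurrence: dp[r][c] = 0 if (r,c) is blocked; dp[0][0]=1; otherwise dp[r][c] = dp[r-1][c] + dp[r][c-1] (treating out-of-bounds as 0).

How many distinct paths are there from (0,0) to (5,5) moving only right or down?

35

r\c   0   1   2   3   4   5
  0   1   0   0   0   0   0
  1   1   1   1   1   1   1
  2   0   1   2   3   4   5
  3   0   1   3   6  10  15
  4   0   1   4  10  20  35
  5   0   1   5  15   0  35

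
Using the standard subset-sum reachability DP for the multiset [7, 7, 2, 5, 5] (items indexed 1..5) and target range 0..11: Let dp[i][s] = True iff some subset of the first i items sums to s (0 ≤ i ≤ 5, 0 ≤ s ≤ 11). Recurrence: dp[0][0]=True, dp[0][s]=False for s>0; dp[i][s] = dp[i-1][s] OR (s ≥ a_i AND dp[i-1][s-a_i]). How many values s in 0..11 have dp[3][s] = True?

i\s   0   1   2   3   4   5   6   7   8   9  10  11
  0   T   F   F   F   F   F   F   F   F   F   F   F
  1   T   F   F   F   F   F   F   T   F   F   F   F
  2   T   F   F   F   F   F   F   T   F   F   F   F
  3   T   F   T   F   F   F   F   T   F   T   F   F
  4   T   F   T   F   F   T   F   T   F   T   F   F
  5   T   F   T   F   F   T   F   T   F   T   T   F

4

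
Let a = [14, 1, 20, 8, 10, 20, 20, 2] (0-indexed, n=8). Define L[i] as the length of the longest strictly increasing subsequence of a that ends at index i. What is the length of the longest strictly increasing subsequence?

4

   i    0    1    2    3    4    5    6    7
a[i]   14    1   20    8   10   20   20    2
L[i]    1    1    2    2    3    4    4    2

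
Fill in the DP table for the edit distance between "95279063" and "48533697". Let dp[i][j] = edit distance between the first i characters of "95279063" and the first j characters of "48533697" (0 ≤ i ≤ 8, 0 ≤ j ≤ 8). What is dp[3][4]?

3

   ''  4  8  5  3  3  6  9  7
''  0  1  2  3  4  5  6  7  8
 9  1  1  2  3  4  5  6  6  7
 5  2  2  2  2  3  4  5  6  7
 2  3  3  3  3  3  4  5  6  7
 7  4  4  4  4  4  4  5  6  6
 9  5  5  5  5  5  5  5  5  6
 0  6  6  6  6  6  6  6  6  6
 6  7  7  7  7  7  7  6  7  7
 3  8  8  8  8  7  7  7  7  8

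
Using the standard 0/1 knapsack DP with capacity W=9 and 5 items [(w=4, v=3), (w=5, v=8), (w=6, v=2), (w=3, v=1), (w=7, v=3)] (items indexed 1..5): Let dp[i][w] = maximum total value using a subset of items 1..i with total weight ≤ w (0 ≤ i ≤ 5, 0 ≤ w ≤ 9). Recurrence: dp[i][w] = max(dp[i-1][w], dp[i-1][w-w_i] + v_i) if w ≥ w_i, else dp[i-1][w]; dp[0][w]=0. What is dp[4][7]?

i\w   0   1   2   3   4   5   6   7   8   9
  0   0   0   0   0   0   0   0   0   0   0
  1   0   0   0   0   3   3   3   3   3   3
  2   0   0   0   0   3   8   8   8   8  11
  3   0   0   0   0   3   8   8   8   8  11
  4   0   0   0   1   3   8   8   8   9  11
  5   0   0   0   1   3   8   8   8   9  11

8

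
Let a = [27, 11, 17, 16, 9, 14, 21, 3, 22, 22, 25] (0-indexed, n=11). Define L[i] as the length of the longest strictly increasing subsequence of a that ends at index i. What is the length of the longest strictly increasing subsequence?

5

   i    0    1    2    3    4    5    6    7    8    9   10
a[i]   27   11   17   16    9   14   21    3   22   22   25
L[i]    1    1    2    2    1    2    3    1    4    4    5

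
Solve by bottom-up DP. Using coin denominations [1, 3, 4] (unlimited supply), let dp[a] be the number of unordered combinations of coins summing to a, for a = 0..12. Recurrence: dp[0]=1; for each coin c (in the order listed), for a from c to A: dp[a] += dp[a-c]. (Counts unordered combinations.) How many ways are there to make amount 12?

11

after  coin     0     1     2     3     4     5     6     7     8     9    10    11    12
          1     1     1     1     1     1     1     1     1     1     1     1     1     1
          3     1     1     1     2     2     2     3     3     3     4     4     4     5
          4     1     1     1     2     3     3     4     5     6     7     8     9    11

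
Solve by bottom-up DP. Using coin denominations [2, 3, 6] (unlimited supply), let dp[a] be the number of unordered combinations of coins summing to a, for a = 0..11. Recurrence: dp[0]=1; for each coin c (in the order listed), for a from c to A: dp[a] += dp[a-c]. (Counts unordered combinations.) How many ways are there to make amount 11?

3

after  coin     0     1     2     3     4     5     6     7     8     9    10    11
          2     1     0     1     0     1     0     1     0     1     0     1     0
          3     1     0     1     1     1     1     2     1     2     2     2     2
          6     1     0     1     1     1     1     3     1     3     3     3     3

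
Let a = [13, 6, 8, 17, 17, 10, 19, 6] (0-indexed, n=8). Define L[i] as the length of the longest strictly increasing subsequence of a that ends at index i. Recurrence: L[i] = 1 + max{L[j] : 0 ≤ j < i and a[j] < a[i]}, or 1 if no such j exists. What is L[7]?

1

   i    0    1    2    3    4    5    6    7
a[i]   13    6    8   17   17   10   19    6
L[i]    1    1    2    3    3    3    4    1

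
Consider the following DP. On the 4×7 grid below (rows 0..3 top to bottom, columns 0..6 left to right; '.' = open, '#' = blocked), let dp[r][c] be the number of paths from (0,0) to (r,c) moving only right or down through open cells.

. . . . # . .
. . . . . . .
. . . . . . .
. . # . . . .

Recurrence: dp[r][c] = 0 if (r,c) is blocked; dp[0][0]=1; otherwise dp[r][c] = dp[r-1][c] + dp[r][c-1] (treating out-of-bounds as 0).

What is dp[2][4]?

14

r\c   0   1   2   3   4   5   6
  0   1   1   1   1   0   0   0
  1   1   2   3   4   4   4   4
  2   1   3   6  10  14  18  22
  3   1   4   0  10  24  42  64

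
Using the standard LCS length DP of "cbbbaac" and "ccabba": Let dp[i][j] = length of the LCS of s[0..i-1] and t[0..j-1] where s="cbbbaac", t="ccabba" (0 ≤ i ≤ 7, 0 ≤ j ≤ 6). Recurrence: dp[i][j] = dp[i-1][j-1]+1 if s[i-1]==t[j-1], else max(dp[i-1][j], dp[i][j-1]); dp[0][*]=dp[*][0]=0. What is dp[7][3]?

   ''  c  c  a  b  b  a
''  0  0  0  0  0  0  0
 c  0  1  1  1  1  1  1
 b  0  1  1  1  2  2  2
 b  0  1  1  1  2  3  3
 b  0  1  1  1  2  3  3
 a  0  1  1  2  2  3  4
 a  0  1  1  2  2  3  4
 c  0  1  2  2  2  3  4

2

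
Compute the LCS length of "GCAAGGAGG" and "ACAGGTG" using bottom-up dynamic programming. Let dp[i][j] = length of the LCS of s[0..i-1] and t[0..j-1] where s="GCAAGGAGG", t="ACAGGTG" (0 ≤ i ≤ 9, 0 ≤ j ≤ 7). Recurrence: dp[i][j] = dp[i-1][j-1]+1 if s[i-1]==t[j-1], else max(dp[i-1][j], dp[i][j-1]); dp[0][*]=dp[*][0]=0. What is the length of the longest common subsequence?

5

   ''  A  C  A  G  G  T  G
''  0  0  0  0  0  0  0  0
 G  0  0  0  0  1  1  1  1
 C  0  0  1  1  1  1  1  1
 A  0  1  1  2  2  2  2  2
 A  0  1  1  2  2  2  2  2
 G  0  1  1  2  3  3  3  3
 G  0  1  1  2  3  4  4  4
 A  0  1  1  2  3  4  4  4
 G  0  1  1  2  3  4  4  5
 G  0  1  1  2  3  4  4  5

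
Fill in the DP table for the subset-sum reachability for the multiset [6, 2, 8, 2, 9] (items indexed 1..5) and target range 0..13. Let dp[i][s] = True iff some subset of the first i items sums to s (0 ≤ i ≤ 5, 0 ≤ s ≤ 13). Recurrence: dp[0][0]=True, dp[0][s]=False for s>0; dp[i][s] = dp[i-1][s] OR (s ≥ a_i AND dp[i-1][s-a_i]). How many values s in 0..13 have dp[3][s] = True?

5

i\s   0   1   2   3   4   5   6   7   8   9  10  11  12  13
  0   T   F   F   F   F   F   F   F   F   F   F   F   F   F
  1   T   F   F   F   F   F   T   F   F   F   F   F   F   F
  2   T   F   T   F   F   F   T   F   T   F   F   F   F   F
  3   T   F   T   F   F   F   T   F   T   F   T   F   F   F
  4   T   F   T   F   T   F   T   F   T   F   T   F   T   F
  5   T   F   T   F   T   F   T   F   T   T   T   T   T   T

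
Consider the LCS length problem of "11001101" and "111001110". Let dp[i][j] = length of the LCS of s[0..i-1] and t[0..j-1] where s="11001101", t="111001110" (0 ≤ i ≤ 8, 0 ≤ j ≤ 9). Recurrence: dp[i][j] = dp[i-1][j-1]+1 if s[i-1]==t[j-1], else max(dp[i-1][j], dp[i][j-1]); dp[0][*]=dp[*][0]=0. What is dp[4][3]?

   ''  1  1  1  0  0  1  1  1  0
''  0  0  0  0  0  0  0  0  0  0
 1  0  1  1  1  1  1  1  1  1  1
 1  0  1  2  2  2  2  2  2  2  2
 0  0  1  2  2  3  3  3  3  3  3
 0  0  1  2  2  3  4  4  4  4  4
 1  0  1  2  3  3  4  5  5  5  5
 1  0  1  2  3  3  4  5  6  6  6
 0  0  1  2  3  4  4  5  6  6  7
 1  0  1  2  3  4  4  5  6  7  7

2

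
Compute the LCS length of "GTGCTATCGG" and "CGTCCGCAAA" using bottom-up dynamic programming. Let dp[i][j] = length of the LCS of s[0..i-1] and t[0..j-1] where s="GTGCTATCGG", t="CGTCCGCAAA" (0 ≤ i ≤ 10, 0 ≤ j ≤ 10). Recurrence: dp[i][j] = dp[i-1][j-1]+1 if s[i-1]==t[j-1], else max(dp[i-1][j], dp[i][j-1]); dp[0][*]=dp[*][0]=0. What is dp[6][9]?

5

   ''  C  G  T  C  C  G  C  A  A  A
''  0  0  0  0  0  0  0  0  0  0  0
 G  0  0  1  1  1  1  1  1  1  1  1
 T  0  0  1  2  2  2  2  2  2  2  2
 G  0  0  1  2  2  2  3  3  3  3  3
 C  0  1  1  2  3  3  3  4  4  4  4
 T  0  1  1  2  3  3  3  4  4  4  4
 A  0  1  1  2  3  3  3  4  5  5  5
 T  0  1  1  2  3  3  3  4  5  5  5
 C  0  1  1  2  3  4  4  4  5  5  5
 G  0  1  2  2  3  4  5  5  5  5  5
 G  0  1  2  2  3  4  5  5  5  5  5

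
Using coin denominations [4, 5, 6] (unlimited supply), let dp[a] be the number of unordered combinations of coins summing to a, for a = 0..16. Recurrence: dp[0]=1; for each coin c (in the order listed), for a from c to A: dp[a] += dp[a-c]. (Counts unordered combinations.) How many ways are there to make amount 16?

3

after  coin     0     1     2     3     4     5     6     7     8     9    10    11    12    13    14    15    16
          4     1     0     0     0     1     0     0     0     1     0     0     0     1     0     0     0     1
          5     1     0     0     0     1     1     0     0     1     1     1     0     1     1     1     1     1
          6     1     0     0     0     1     1     1     0     1     1     2     1     2     1     2     2     3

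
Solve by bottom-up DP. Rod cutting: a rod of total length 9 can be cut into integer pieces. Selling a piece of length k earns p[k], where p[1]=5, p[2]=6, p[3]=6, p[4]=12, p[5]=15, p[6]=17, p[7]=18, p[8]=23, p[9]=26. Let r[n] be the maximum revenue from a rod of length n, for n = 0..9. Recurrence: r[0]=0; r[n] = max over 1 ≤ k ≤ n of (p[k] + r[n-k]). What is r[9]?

   n    0    1    2    3    4    5    6    7    8    9
r[n]    0    5   10   15   20   25   30   35   40   45

45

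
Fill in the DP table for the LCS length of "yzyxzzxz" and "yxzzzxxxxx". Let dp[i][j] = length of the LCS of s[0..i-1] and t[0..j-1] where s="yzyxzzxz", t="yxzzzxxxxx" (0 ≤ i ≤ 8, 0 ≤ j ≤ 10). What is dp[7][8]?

   ''  y  x  z  z  z  x  x  x  x  x
''  0  0  0  0  0  0  0  0  0  0  0
 y  0  1  1  1  1  1  1  1  1  1  1
 z  0  1  1  2  2  2  2  2  2  2  2
 y  0  1  1  2  2  2  2  2  2  2  2
 x  0  1  2  2  2  2  3  3  3  3  3
 z  0  1  2  3  3  3  3  3  3  3  3
 z  0  1  2  3  4  4  4  4  4  4  4
 x  0  1  2  3  4  4  5  5  5  5  5
 z  0  1  2  3  4  5  5  5  5  5  5

5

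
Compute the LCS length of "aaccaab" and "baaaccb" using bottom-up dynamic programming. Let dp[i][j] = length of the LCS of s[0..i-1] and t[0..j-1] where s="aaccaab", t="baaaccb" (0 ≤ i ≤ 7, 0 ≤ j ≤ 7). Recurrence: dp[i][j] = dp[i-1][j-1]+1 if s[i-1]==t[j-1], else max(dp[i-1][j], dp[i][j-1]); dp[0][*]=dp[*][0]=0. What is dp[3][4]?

2

   ''  b  a  a  a  c  c  b
''  0  0  0  0  0  0  0  0
 a  0  0  1  1  1  1  1  1
 a  0  0  1  2  2  2  2  2
 c  0  0  1  2  2  3  3  3
 c  0  0  1  2  2  3  4  4
 a  0  0  1  2  3  3  4  4
 a  0  0  1  2  3  3  4  4
 b  0  1  1  2  3  3  4  5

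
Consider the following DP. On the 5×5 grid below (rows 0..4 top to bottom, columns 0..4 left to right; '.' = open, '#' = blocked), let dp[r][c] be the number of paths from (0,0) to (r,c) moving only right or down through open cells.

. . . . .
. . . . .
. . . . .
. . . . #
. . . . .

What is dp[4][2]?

r\c   0   1   2   3   4
  0   1   1   1   1   1
  1   1   2   3   4   5
  2   1   3   6  10  15
  3   1   4  10  20   0
  4   1   5  15  35  35

15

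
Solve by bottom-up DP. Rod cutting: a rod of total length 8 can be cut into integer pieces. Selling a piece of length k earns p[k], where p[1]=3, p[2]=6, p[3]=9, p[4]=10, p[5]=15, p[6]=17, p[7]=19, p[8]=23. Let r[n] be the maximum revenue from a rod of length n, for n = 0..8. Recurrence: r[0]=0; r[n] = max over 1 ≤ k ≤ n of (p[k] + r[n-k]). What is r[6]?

   n    0    1    2    3    4    5    6    7    8
r[n]    0    3    6    9   12   15   18   21   24

18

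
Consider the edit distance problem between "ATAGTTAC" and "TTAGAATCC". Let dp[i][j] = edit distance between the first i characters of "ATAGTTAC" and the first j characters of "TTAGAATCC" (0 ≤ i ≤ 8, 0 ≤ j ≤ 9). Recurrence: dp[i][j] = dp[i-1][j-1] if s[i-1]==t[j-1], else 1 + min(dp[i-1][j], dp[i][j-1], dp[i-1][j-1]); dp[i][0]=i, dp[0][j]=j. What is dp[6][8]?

4

   ''  T  T  A  G  A  A  T  C  C
''  0  1  2  3  4  5  6  7  8  9
 A  1  1  2  2  3  4  5  6  7  8
 T  2  1  1  2  3  4  5  5  6  7
 A  3  2  2  1  2  3  4  5  6  7
 G  4  3  3  2  1  2  3  4  5  6
 T  5  4  3  3  2  2  3  3  4  5
 T  6  5  4  4  3  3  3  3  4  5
 A  7  6  5  4  4  3  3  4  4  5
 C  8  7  6  5  5  4  4  4  4  4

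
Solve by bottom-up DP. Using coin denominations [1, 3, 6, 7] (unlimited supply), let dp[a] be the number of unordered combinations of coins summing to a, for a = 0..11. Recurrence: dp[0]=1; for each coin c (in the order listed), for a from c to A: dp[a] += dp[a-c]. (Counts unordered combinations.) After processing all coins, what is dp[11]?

after  coin     0     1     2     3     4     5     6     7     8     9    10    11
          1     1     1     1     1     1     1     1     1     1     1     1     1
          3     1     1     1     2     2     2     3     3     3     4     4     4
          6     1     1     1     2     2     2     4     4     4     6     6     6
          7     1     1     1     2     2     2     4     5     5     7     8     8

8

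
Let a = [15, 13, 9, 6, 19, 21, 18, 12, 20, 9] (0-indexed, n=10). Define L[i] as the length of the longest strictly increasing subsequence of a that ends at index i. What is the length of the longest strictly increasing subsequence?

   i    0    1    2    3    4    5    6    7    8    9
a[i]   15   13    9    6   19   21   18   12   20    9
L[i]    1    1    1    1    2    3    2    2    3    2

3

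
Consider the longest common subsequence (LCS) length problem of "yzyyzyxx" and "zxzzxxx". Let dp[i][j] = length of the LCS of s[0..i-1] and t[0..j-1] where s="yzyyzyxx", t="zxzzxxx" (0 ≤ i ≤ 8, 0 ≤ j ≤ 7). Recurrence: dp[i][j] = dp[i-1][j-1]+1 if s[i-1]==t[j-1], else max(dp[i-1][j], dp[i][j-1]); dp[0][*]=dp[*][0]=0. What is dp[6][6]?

   ''  z  x  z  z  x  x  x
''  0  0  0  0  0  0  0  0
 y  0  0  0  0  0  0  0  0
 z  0  1  1  1  1  1  1  1
 y  0  1  1  1  1  1  1  1
 y  0  1  1  1  1  1  1  1
 z  0  1  1  2  2  2  2  2
 y  0  1  1  2  2  2  2  2
 x  0  1  2  2  2  3  3  3
 x  0  1  2  2  2  3  4  4

2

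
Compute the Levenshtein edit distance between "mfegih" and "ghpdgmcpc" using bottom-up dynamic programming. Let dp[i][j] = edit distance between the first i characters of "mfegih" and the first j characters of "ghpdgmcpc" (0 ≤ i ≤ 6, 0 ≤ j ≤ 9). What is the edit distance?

8

   ''  g  h  p  d  g  m  c  p  c
''  0  1  2  3  4  5  6  7  8  9
 m  1  1  2  3  4  5  5  6  7  8
 f  2  2  2  3  4  5  6  6  7  8
 e  3  3  3  3  4  5  6  7  7  8
 g  4  3  4  4  4  4  5  6  7  8
 i  5  4  4  5  5  5  5  6  7  8
 h  6  5  4  5  6  6  6  6  7  8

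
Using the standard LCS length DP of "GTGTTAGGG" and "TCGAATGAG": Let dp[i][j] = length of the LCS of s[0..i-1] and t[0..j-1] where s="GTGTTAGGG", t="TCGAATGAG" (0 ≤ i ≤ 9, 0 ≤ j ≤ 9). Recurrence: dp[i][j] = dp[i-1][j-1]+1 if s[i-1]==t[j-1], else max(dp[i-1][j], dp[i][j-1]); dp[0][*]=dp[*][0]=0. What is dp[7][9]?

5

   ''  T  C  G  A  A  T  G  A  G
''  0  0  0  0  0  0  0  0  0  0
 G  0  0  0  1  1  1  1  1  1  1
 T  0  1  1  1  1  1  2  2  2  2
 G  0  1  1  2  2  2  2  3  3  3
 T  0  1  1  2  2  2  3  3  3  3
 T  0  1  1  2  2  2  3  3  3  3
 A  0  1  1  2  3  3  3  3  4  4
 G  0  1  1  2  3  3  3  4  4  5
 G  0  1  1  2  3  3  3  4  4  5
 G  0  1  1  2  3  3  3  4  4  5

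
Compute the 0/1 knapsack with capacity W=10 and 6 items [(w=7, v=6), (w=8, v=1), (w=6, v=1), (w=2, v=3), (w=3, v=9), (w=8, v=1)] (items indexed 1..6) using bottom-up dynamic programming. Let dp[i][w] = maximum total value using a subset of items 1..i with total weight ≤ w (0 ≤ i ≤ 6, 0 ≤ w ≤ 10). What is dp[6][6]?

12

i\w   0   1   2   3   4   5   6   7   8   9  10
  0   0   0   0   0   0   0   0   0   0   0   0
  1   0   0   0   0   0   0   0   6   6   6   6
  2   0   0   0   0   0   0   0   6   6   6   6
  3   0   0   0   0   0   0   1   6   6   6   6
  4   0   0   3   3   3   3   3   6   6   9   9
  5   0   0   3   9   9  12  12  12  12  12  15
  6   0   0   3   9   9  12  12  12  12  12  15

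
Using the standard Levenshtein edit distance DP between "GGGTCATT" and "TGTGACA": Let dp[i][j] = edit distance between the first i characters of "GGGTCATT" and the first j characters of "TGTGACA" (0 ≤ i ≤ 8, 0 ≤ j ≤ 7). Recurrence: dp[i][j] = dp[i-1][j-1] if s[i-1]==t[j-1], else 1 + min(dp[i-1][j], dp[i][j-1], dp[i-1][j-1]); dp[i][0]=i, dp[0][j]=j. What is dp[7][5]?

   ''  T  G  T  G  A  C  A
''  0  1  2  3  4  5  6  7
 G  1  1  1  2  3  4  5  6
 G  2  2  1  2  2  3  4  5
 G  3  3  2  2  2  3  4  5
 T  4  3  3  2  3  3  4  5
 C  5  4  4  3  3  4  3  4
 A  6  5  5  4  4  3  4  3
 T  7  6  6  5  5  4  4  4
 T  8  7  7  6  6  5  5  5

4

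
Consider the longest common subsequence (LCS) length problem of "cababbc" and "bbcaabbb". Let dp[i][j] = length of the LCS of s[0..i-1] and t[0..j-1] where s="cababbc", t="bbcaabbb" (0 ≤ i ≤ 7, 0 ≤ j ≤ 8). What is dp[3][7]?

   ''  b  b  c  a  a  b  b  b
''  0  0  0  0  0  0  0  0  0
 c  0  0  0  1  1  1  1  1  1
 a  0  0  0  1  2  2  2  2  2
 b  0  1  1  1  2  2  3  3  3
 a  0  1  1  1  2  3  3  3  3
 b  0  1  2  2  2  3  4  4  4
 b  0  1  2  2  2  3  4  5  5
 c  0  1  2  3  3  3  4  5  5

3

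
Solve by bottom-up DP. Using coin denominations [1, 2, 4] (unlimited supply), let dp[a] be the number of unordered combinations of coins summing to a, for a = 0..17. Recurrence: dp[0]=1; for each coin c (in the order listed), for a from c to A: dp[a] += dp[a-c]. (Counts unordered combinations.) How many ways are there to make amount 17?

after  coin     0     1     2     3     4     5     6     7     8     9    10    11    12    13    14    15    16    17
          1     1     1     1     1     1     1     1     1     1     1     1     1     1     1     1     1     1     1
          2     1     1     2     2     3     3     4     4     5     5     6     6     7     7     8     8     9     9
          4     1     1     2     2     4     4     6     6     9     9    12    12    16    16    20    20    25    25

25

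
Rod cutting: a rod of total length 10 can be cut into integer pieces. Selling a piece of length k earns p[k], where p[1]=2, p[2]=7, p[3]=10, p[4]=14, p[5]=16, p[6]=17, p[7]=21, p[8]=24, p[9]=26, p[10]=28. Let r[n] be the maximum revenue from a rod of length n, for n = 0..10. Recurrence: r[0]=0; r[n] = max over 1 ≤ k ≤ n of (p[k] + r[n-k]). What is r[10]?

35

   n    0    1    2    3    4    5    6    7    8    9   10
r[n]    0    2    7   10   14   17   21   24   28   31   35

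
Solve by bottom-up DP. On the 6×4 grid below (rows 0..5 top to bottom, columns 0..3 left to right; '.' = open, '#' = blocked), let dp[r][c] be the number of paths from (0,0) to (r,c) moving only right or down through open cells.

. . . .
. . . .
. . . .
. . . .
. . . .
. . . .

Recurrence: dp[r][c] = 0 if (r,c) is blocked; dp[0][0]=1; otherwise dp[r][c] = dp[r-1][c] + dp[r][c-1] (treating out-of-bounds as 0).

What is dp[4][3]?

35

r\c   0   1   2   3
  0   1   1   1   1
  1   1   2   3   4
  2   1   3   6  10
  3   1   4  10  20
  4   1   5  15  35
  5   1   6  21  56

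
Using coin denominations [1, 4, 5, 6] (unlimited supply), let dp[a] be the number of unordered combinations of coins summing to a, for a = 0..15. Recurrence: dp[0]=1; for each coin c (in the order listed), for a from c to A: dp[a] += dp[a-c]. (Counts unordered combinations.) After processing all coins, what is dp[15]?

after  coin     0     1     2     3     4     5     6     7     8     9    10    11    12    13    14    15
          1     1     1     1     1     1     1     1     1     1     1     1     1     1     1     1     1
          4     1     1     1     1     2     2     2     2     3     3     3     3     4     4     4     4
          5     1     1     1     1     2     3     3     3     4     5     6     6     7     8     9    10
          6     1     1     1     1     2     3     4     4     5     6     8     9    11    12    14    16

16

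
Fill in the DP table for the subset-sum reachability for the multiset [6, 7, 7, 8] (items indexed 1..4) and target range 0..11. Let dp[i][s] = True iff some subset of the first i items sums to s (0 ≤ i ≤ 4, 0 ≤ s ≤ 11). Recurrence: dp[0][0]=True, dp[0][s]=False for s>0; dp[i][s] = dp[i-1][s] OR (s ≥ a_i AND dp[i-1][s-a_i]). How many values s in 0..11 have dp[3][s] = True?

3

i\s   0   1   2   3   4   5   6   7   8   9  10  11
  0   T   F   F   F   F   F   F   F   F   F   F   F
  1   T   F   F   F   F   F   T   F   F   F   F   F
  2   T   F   F   F   F   F   T   T   F   F   F   F
  3   T   F   F   F   F   F   T   T   F   F   F   F
  4   T   F   F   F   F   F   T   T   T   F   F   F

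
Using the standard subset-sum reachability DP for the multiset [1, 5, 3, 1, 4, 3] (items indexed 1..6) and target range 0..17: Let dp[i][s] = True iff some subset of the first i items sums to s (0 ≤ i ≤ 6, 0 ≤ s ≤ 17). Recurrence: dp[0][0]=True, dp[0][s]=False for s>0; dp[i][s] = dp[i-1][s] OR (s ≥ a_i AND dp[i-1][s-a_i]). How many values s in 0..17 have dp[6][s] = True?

18

i\s   0   1   2   3   4   5   6   7   8   9  10  11  12  13  14  15  16  17
  0   T   F   F   F   F   F   F   F   F   F   F   F   F   F   F   F   F   F
  1   T   T   F   F   F   F   F   F   F   F   F   F   F   F   F   F   F   F
  2   T   T   F   F   F   T   T   F   F   F   F   F   F   F   F   F   F   F
  3   T   T   F   T   T   T   T   F   T   T   F   F   F   F   F   F   F   F
  4   T   T   T   T   T   T   T   T   T   T   T   F   F   F   F   F   F   F
  5   T   T   T   T   T   T   T   T   T   T   T   T   T   T   T   F   F   F
  6   T   T   T   T   T   T   T   T   T   T   T   T   T   T   T   T   T   T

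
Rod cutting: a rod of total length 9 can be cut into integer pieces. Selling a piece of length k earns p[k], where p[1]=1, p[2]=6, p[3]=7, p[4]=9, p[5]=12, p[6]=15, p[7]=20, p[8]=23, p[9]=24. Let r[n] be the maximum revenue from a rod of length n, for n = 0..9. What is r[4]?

   n    0    1    2    3    4    5    6    7    8    9
r[n]    0    1    6    7   12   13   18   20   24   26

12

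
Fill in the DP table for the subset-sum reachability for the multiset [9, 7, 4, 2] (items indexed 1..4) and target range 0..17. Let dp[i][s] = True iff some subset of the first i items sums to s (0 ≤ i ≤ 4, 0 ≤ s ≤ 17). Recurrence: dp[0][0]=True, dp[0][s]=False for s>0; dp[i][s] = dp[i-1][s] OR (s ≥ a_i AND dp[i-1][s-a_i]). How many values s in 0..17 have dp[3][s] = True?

i\s   0   1   2   3   4   5   6   7   8   9  10  11  12  13  14  15  16  17
  0   T   F   F   F   F   F   F   F   F   F   F   F   F   F   F   F   F   F
  1   T   F   F   F   F   F   F   F   F   T   F   F   F   F   F   F   F   F
  2   T   F   F   F   F   F   F   T   F   T   F   F   F   F   F   F   T   F
  3   T   F   F   F   T   F   F   T   F   T   F   T   F   T   F   F   T   F
  4   T   F   T   F   T   F   T   T   F   T   F   T   F   T   F   T   T   F

7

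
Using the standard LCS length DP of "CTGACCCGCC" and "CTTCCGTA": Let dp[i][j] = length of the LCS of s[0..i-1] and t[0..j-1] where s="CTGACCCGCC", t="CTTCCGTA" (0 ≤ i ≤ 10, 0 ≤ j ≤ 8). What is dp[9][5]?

4

   ''  C  T  T  C  C  G  T  A
''  0  0  0  0  0  0  0  0  0
 C  0  1  1  1  1  1  1  1  1
 T  0  1  2  2  2  2  2  2  2
 G  0  1  2  2  2  2  3  3  3
 A  0  1  2  2  2  2  3  3  4
 C  0  1  2  2  3  3  3  3  4
 C  0  1  2  2  3  4  4  4  4
 C  0  1  2  2  3  4  4  4  4
 G  0  1  2  2  3  4  5  5  5
 C  0  1  2  2  3  4  5  5  5
 C  0  1  2  2  3  4  5  5  5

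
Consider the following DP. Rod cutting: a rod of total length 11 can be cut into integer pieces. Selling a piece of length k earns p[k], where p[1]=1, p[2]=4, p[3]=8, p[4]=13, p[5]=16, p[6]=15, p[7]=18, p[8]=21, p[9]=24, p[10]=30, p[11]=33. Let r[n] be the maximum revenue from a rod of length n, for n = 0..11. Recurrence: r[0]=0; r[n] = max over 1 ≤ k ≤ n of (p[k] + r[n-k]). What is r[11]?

34

   n    0    1    2    3    4    5    6    7    8    9   10   11
r[n]    0    1    4    8   13   16   17   21   26   29   32   34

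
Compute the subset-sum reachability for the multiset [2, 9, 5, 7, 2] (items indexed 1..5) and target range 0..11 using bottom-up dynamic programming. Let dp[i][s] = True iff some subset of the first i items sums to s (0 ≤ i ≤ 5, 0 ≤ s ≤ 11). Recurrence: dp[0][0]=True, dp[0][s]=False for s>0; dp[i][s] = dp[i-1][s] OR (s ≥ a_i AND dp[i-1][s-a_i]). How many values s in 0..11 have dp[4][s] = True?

6

i\s   0   1   2   3   4   5   6   7   8   9  10  11
  0   T   F   F   F   F   F   F   F   F   F   F   F
  1   T   F   T   F   F   F   F   F   F   F   F   F
  2   T   F   T   F   F   F   F   F   F   T   F   T
  3   T   F   T   F   F   T   F   T   F   T   F   T
  4   T   F   T   F   F   T   F   T   F   T   F   T
  5   T   F   T   F   T   T   F   T   F   T   F   T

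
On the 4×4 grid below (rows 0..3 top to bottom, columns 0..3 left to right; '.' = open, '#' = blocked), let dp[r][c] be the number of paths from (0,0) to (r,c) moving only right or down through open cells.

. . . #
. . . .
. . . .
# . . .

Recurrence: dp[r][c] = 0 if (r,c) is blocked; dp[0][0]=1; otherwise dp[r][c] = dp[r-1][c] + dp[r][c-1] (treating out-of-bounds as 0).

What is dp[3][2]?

9

r\c   0   1   2   3
  0   1   1   1   0
  1   1   2   3   3
  2   1   3   6   9
  3   0   3   9  18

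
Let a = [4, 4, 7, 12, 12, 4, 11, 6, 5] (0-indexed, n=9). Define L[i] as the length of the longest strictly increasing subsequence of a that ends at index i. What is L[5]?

   i    0    1    2    3    4    5    6    7    8
a[i]    4    4    7   12   12    4   11    6    5
L[i]    1    1    2    3    3    1    3    2    2

1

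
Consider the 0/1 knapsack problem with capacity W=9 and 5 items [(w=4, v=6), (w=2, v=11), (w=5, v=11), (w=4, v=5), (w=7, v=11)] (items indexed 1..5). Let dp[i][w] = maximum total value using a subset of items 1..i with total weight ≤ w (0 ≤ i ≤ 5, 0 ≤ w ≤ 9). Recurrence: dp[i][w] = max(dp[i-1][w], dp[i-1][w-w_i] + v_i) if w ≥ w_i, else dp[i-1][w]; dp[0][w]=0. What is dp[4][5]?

11

i\w   0   1   2   3   4   5   6   7   8   9
  0   0   0   0   0   0   0   0   0   0   0
  1   0   0   0   0   6   6   6   6   6   6
  2   0   0  11  11  11  11  17  17  17  17
  3   0   0  11  11  11  11  17  22  22  22
  4   0   0  11  11  11  11  17  22  22  22
  5   0   0  11  11  11  11  17  22  22  22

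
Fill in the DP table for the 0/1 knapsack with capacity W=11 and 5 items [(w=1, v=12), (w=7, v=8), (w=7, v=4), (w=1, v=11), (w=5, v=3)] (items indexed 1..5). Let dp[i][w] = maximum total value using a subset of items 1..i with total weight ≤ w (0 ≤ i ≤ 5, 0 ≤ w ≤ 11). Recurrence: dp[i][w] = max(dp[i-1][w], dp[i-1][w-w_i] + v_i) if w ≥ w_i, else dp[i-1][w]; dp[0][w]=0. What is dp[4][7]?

23

i\w   0   1   2   3   4   5   6   7   8   9  10  11
  0   0   0   0   0   0   0   0   0   0   0   0   0
  1   0  12  12  12  12  12  12  12  12  12  12  12
  2   0  12  12  12  12  12  12  12  20  20  20  20
  3   0  12  12  12  12  12  12  12  20  20  20  20
  4   0  12  23  23  23  23  23  23  23  31  31  31
  5   0  12  23  23  23  23  23  26  26  31  31  31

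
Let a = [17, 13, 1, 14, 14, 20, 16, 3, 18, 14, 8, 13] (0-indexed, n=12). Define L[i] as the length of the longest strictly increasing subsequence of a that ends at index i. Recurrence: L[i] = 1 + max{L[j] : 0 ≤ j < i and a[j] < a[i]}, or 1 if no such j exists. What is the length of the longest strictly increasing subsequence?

   i    0    1    2    3    4    5    6    7    8    9   10   11
a[i]   17   13    1   14   14   20   16    3   18   14    8   13
L[i]    1    1    1    2    2    3    3    2    4    3    3    4

4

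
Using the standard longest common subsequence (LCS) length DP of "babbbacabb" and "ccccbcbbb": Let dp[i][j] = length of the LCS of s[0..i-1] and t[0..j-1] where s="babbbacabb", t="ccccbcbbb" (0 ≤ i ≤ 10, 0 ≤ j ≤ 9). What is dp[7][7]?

2

   ''  c  c  c  c  b  c  b  b  b
''  0  0  0  0  0  0  0  0  0  0
 b  0  0  0  0  0  1  1  1  1  1
 a  0  0  0  0  0  1  1  1  1  1
 b  0  0  0  0  0  1  1  2  2  2
 b  0  0  0  0  0  1  1  2  3  3
 b  0  0  0  0  0  1  1  2  3  4
 a  0  0  0  0  0  1  1  2  3  4
 c  0  1  1  1  1  1  2  2  3  4
 a  0  1  1  1  1  1  2  2  3  4
 b  0  1  1  1  1  2  2  3  3  4
 b  0  1  1  1  1  2  2  3  4  4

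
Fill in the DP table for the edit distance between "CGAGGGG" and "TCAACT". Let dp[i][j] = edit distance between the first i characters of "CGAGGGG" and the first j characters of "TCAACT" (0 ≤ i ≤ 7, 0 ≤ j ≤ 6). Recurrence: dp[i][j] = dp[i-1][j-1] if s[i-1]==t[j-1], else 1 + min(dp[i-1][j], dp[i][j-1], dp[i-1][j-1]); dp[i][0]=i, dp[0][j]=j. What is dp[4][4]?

   ''  T  C  A  A  C  T
''  0  1  2  3  4  5  6
 C  1  1  1  2  3  4  5
 G  2  2  2  2  3  4  5
 A  3  3  3  2  2  3  4
 G  4  4  4  3  3  3  4
 G  5  5  5  4  4  4  4
 G  6  6  6  5  5  5  5
 G  7  7  7  6  6  6  6

3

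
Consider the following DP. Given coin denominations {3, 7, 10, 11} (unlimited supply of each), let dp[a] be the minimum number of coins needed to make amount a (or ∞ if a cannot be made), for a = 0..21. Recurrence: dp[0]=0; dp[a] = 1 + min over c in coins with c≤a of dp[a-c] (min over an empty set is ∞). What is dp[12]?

4

 a  0  1  2  3  4  5  6  7  8  9 10 11 12 13 14 15 16 17 18 19 20 21
dp  0  -  -  1  -  -  2  1  -  3  1  1  4  2  2  5  3  2  2  4  2  2
(- denotes ∞ / unreachable)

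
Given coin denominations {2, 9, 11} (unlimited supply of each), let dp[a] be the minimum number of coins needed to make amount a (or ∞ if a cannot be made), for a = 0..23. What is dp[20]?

2

 a  0  1  2  3  4  5  6  7  8  9 10 11 12 13 14 15 16 17 18 19 20 21 22 23
dp  0  -  1  -  2  -  3  -  4  1  5  1  6  2  7  3  8  4  2  5  2  6  2  7
(- denotes ∞ / unreachable)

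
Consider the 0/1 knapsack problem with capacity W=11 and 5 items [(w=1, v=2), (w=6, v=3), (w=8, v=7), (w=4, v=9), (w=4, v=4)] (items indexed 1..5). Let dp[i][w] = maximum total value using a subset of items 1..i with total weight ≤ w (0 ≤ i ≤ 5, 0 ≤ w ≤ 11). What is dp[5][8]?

13

i\w   0   1   2   3   4   5   6   7   8   9  10  11
  0   0   0   0   0   0   0   0   0   0   0   0   0
  1   0   2   2   2   2   2   2   2   2   2   2   2
  2   0   2   2   2   2   2   3   5   5   5   5   5
  3   0   2   2   2   2   2   3   5   7   9   9   9
  4   0   2   2   2   9  11  11  11  11  11  12  14
  5   0   2   2   2   9  11  11  11  13  15  15  15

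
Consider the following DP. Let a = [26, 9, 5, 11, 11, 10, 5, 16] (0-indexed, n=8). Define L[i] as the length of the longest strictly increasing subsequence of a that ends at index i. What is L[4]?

2

   i    0    1    2    3    4    5    6    7
a[i]   26    9    5   11   11   10    5   16
L[i]    1    1    1    2    2    2    1    3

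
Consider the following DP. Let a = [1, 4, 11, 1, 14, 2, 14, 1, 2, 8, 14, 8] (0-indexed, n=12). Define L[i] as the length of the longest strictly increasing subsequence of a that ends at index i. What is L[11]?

   i    0    1    2    3    4    5    6    7    8    9   10   11
a[i]    1    4   11    1   14    2   14    1    2    8   14    8
L[i]    1    2    3    1    4    2    4    1    2    3    4    3

3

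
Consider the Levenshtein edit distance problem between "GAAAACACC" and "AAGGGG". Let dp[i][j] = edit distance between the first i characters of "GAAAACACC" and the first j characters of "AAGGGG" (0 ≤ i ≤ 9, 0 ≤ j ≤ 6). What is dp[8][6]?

6

   ''  A  A  G  G  G  G
''  0  1  2  3  4  5  6
 G  1  1  2  2  3  4  5
 A  2  1  1  2  3  4  5
 A  3  2  1  2  3  4  5
 A  4  3  2  2  3  4  5
 A  5  4  3  3  3  4  5
 C  6  5  4  4  4  4  5
 A  7  6  5  5  5  5  5
 C  8  7  6  6  6  6  6
 C  9  8  7  7  7  7  7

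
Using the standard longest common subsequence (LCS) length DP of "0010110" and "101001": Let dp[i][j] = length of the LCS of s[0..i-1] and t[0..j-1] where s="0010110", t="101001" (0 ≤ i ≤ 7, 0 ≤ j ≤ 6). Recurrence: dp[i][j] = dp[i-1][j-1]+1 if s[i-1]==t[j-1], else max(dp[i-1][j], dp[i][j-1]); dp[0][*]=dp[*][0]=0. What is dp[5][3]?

   ''  1  0  1  0  0  1
''  0  0  0  0  0  0  0
 0  0  0  1  1  1  1  1
 0  0  0  1  1  2  2  2
 1  0  1  1  2  2  2  3
 0  0  1  2  2  3  3  3
 1  0  1  2  3  3  3  4
 1  0  1  2  3  3  3  4
 0  0  1  2  3  4  4  4

3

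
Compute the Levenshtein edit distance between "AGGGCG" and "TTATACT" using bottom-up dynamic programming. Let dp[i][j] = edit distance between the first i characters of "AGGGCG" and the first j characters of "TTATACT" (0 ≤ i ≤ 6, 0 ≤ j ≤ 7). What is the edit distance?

6

   ''  T  T  A  T  A  C  T
''  0  1  2  3  4  5  6  7
 A  1  1  2  2  3  4  5  6
 G  2  2  2  3  3  4  5  6
 G  3  3  3  3  4  4  5  6
 G  4  4  4  4  4  5  5  6
 C  5  5  5  5  5  5  5  6
 G  6  6  6  6  6  6  6  6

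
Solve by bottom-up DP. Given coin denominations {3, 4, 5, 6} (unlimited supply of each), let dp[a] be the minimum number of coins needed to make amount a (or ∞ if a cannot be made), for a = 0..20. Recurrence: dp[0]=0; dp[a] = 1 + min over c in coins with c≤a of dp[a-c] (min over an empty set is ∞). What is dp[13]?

 a  0  1  2  3  4  5  6  7  8  9 10 11 12 13 14 15 16 17 18 19 20
dp  0  -  -  1  1  1  1  2  2  2  2  2  2  3  3  3  3  3  3  4  4
(- denotes ∞ / unreachable)

3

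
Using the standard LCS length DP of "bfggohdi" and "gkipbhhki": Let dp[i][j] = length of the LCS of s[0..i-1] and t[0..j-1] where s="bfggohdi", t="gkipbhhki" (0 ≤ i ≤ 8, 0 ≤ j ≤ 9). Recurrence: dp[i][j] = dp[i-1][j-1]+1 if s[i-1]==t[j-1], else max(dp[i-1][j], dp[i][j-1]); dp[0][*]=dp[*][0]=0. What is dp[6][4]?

   ''  g  k  i  p  b  h  h  k  i
''  0  0  0  0  0  0  0  0  0  0
 b  0  0  0  0  0  1  1  1  1  1
 f  0  0  0  0  0  1  1  1  1  1
 g  0  1  1  1  1  1  1  1  1  1
 g  0  1  1  1  1  1  1  1  1  1
 o  0  1  1  1  1  1  1  1  1  1
 h  0  1  1  1  1  1  2  2  2  2
 d  0  1  1  1  1  1  2  2  2  2
 i  0  1  1  2  2  2  2  2  2  3

1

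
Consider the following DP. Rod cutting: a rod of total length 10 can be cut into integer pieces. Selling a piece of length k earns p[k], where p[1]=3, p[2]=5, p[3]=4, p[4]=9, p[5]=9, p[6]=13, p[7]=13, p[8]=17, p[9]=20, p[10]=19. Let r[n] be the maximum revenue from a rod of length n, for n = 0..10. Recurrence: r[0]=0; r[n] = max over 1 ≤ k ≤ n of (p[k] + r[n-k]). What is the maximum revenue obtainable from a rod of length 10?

30

   n    0    1    2    3    4    5    6    7    8    9   10
r[n]    0    3    6    9   12   15   18   21   24   27   30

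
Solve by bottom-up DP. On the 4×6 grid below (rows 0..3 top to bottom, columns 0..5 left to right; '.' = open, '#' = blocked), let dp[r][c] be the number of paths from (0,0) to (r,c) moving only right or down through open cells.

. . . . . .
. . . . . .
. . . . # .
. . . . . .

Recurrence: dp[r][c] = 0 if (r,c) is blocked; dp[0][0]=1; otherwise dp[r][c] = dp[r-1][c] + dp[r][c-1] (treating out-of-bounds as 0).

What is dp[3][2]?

r\c   0   1   2   3   4   5
  0   1   1   1   1   1   1
  1   1   2   3   4   5   6
  2   1   3   6  10   0   6
  3   1   4  10  20  20  26

10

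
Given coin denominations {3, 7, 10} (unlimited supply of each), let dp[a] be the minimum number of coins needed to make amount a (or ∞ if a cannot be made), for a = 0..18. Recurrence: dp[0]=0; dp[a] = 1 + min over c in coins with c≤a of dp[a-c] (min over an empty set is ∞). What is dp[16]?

3

 a  0  1  2  3  4  5  6  7  8  9 10 11 12 13 14 15 16 17 18
dp  0  -  -  1  -  -  2  1  -  3  1  -  4  2  2  5  3  2  6
(- denotes ∞ / unreachable)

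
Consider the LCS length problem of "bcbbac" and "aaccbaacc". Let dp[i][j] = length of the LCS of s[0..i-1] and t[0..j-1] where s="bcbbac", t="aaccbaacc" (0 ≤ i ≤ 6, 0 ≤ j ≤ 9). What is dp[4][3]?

   ''  a  a  c  c  b  a  a  c  c
''  0  0  0  0  0  0  0  0  0  0
 b  0  0  0  0  0  1  1  1  1  1
 c  0  0  0  1  1  1  1  1  2  2
 b  0  0  0  1  1  2  2  2  2  2
 b  0  0  0  1  1  2  2  2  2  2
 a  0  1  1  1  1  2  3  3  3  3
 c  0  1  1  2  2  2  3  3  4  4

1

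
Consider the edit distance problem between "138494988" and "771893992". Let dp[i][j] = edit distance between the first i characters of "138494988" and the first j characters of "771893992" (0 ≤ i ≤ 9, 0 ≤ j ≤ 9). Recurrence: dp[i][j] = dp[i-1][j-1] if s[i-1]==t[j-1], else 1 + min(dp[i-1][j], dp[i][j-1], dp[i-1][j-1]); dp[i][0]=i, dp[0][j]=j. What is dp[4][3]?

   ''  7  7  1  8  9  3  9  9  2
''  0  1  2  3  4  5  6  7  8  9
 1  1  1  2  2  3  4  5  6  7  8
 3  2  2  2  3  3  4  4  5  6  7
 8  3  3  3  3  3  4  5  5  6  7
 4  4  4  4  4  4  4  5  6  6  7
 9  5  5  5  5  5  4  5  5  6  7
 4  6  6  6  6  6  5  5  6  6  7
 9  7  7  7  7  7  6  6  5  6  7
 8  8  8  8  8  7  7  7  6  6  7
 8  9  9  9  9  8  8  8  7  7  7

4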